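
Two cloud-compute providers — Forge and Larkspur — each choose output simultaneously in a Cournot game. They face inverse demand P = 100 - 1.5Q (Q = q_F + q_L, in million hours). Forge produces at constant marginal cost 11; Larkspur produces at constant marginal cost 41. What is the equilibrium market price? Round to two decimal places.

Forge's profit: π_F = (100 - 1.5Q)q_F - (11q_F). Setting ∂π_F/∂q_F = 0: 89 - 3q_F - (3/2)(q_L) = 0.
Larkspur's first-order condition: 59 - 3q_L - (3/2)(q_F) = 0.
So q_F = (89 - (3/2)q_L)/3 and q_L = (59 - (3/2)q_F)/3.
Substituting one into the other gives q_F = 238/9 and q_L = 58/9.
Total output Q = 296/9, so price P = 100 - (3/2)·(296/9) = 152/3.

50.67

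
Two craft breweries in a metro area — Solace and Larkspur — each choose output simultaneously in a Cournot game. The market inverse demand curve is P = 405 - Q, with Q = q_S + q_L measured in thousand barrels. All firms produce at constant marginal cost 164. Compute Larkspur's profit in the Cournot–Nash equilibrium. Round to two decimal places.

A representative firm's profit is π_i = q_i(405 - Q) - 164q_i.
Setting ∂π_i/∂q_i = 0 with rivals' quantities fixed: 241 - 2q_i - q_j = 0.
With identical firms every q_j equals q_i, so q_j = q_i and 241 = 3q_i, giving q_i = 241/3.
Price P = 405 - 482/3 = 733/3.
Larkspur's profit: (733/3 - 164)·(241/3) = 6453.4444.

6453.44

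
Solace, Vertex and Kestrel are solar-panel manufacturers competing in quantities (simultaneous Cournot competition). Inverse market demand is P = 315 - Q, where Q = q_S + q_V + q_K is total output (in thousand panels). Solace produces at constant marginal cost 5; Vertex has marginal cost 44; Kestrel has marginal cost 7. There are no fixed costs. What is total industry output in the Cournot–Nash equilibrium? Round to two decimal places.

222.25

Solace's profit: π_S = (315 - Q)q_S - (5q_S). Setting ∂π_S/∂q_S = 0: 310 - 2q_S - (q_V + q_K) = 0.
Vertex's first-order condition: 271 - 2q_V - (q_S + q_K) = 0.
Kestrel's profit: π_K = (315 - Q)q_K - (7q_K). Setting ∂π_K/∂q_K = 0: 308 - 2q_K - (q_S + q_V) = 0.
Summing all 3 equations gives 889 − 4Q = 0, hence Q = 889/4.
Back-substituting: q_S = (310 − 889/4) = 351/4, q_V = (271 − 889/4) = 195/4, q_K = (308 − 889/4) = 343/4.
Total output Q = 351/4 + 195/4 + 343/4 = 889/4.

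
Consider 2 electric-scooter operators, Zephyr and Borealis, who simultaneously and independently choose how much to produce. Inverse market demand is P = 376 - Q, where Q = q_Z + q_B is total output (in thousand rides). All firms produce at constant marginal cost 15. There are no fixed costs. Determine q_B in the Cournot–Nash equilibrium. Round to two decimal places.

Each firm earns π_i = (376 - Q)q_i - 15q_i.
First-order condition (treating rivals' output as given): 361 - 2q_i - q_j = 0.
By symmetry each firm produces the same amount; substituting q_j = q_i yields q_i = 361/3.

120.33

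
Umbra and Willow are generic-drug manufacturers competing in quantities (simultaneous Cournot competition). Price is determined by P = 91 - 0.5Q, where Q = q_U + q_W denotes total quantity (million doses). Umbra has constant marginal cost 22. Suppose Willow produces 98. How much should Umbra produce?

20

With the rival's output fixed at 98, Umbra's profit is π_U = (91 - (1/2)·98 - (1/2)q_U)q_U - (22q_U) = (42 - (1/2)q_U)q_U - (22q_U).
∂π_U/∂q_U = 20 - q_U = 0, so q_U = 20.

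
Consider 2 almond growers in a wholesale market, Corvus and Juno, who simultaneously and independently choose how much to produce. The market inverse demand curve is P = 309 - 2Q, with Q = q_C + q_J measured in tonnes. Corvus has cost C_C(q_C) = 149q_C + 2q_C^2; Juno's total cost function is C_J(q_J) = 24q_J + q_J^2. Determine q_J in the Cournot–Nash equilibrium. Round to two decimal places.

44.55

Corvus's profit: π_C = (309 - 2Q)q_C - (149q_C + 2q_C²). Setting ∂π_C/∂q_C = 0: 160 - 8q_C - 2(q_J) = 0.
Juno's first-order condition: 285 - 6q_J - 2(q_C) = 0.
So q_C = (160 - 2q_J)/8 and q_J = (285 - 2q_C)/6.
Solving the pair: q_C = 195/22, q_J = 490/11.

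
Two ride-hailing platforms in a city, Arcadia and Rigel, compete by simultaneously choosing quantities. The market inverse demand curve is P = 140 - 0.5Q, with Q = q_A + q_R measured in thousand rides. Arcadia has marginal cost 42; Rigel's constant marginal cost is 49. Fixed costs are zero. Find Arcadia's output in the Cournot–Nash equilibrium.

70

Arcadia's profit: π_A = (140 - 0.5Q)q_A - (42q_A). Setting ∂π_A/∂q_A = 0: 98 - q_A - (1/2)(q_R) = 0.
Rigel's first-order condition: 91 - q_R - (1/2)(q_A) = 0.
Rearranging gives the reaction functions q_A = (98 - (1/2)q_R) and q_R = (91 - (1/2)q_A).
Solving the pair: q_A = 70, q_R = 56.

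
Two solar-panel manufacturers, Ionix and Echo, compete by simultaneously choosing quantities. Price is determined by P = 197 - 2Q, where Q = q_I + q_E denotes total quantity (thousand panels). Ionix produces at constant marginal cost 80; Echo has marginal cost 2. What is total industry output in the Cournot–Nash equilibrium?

Ionix's profit: π_I = (197 - 2Q)q_I - (80q_I). Setting ∂π_I/∂q_I = 0: 117 - 4q_I - 2(q_E) = 0.
Echo's profit: π_E = (197 - 2Q)q_E - (2q_E). Setting ∂π_E/∂q_E = 0: 195 - 4q_E - 2(q_I) = 0.
Rearranging gives the reaction functions q_I = (117 - 2q_E)/4 and q_E = (195 - 2q_I)/4.
Substituting one into the other gives q_I = 13/2 and q_E = 91/2.
Total output Q = 13/2 + 91/2 = 52.

52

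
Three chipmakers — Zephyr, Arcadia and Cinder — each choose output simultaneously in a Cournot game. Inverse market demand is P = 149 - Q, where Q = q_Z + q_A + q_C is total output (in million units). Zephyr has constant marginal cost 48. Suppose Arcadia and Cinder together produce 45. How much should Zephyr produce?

With rivals' combined output fixed at 45, Zephyr's profit is π_Z = (149 - 45 - q_Z)q_Z - (48q_Z) = (104 - q_Z)q_Z - (48q_Z).
∂π_Z/∂q_Z = 56 - 2q_Z = 0, so q_Z = 28.

28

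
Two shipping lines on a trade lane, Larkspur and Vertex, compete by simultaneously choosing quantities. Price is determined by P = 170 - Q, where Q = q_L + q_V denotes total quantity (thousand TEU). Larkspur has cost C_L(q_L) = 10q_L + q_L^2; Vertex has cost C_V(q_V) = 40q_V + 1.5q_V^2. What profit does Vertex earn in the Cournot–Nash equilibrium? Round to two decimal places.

897.51

Larkspur's profit: π_L = (170 - Q)q_L - (10q_L + q_L²). Setting ∂π_L/∂q_L = 0: 160 - 4q_L - (q_V) = 0.
Vertex's profit: π_V = (170 - Q)q_V - (40q_V + (3/2)q_V²). Setting ∂π_V/∂q_V = 0: 130 - 5q_V - (q_L) = 0.
Best responses: q_L = (160 - q_V)/4, q_V = (130 - q_L)/5.
Substituting one into the other gives q_L = 670/19 and q_V = 360/19.
Price P = 170 - 1030/19 = 115.7895.
Vertex's profit: 115.7895·(360/19) - 40·(360/19) - (3/2)(360/19)² = 897.5069.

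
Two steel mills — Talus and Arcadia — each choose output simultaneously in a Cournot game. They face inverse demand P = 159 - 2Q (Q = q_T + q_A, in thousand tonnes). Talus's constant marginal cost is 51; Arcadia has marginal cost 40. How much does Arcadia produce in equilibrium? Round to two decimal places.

Talus's profit: π_T = (159 - 2Q)q_T - (51q_T). Setting ∂π_T/∂q_T = 0: 108 - 4q_T - 2(q_A) = 0.
Arcadia's first-order condition: 119 - 4q_A - 2(q_T) = 0.
Best responses: q_T = (108 - 2q_A)/4, q_A = (119 - 2q_T)/4.
Solving the pair: q_T = 97/6, q_A = 65/3.

21.67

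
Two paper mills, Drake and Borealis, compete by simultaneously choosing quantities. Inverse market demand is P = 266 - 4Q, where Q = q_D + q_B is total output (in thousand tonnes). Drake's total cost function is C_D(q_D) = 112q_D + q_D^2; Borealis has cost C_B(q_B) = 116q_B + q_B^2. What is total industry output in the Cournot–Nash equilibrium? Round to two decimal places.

Drake's profit: π_D = (266 - 4Q)q_D - (112q_D + q_D²). Setting ∂π_D/∂q_D = 0: 154 - 10q_D - 4(q_B) = 0.
Borealis's first-order condition: 150 - 10q_B - 4(q_D) = 0.
Rearranging gives the reaction functions q_D = (154 - 4q_B)/10 and q_B = (150 - 4q_D)/10.
Solving the pair: q_D = 235/21, q_B = 221/21.
Total output Q = 235/21 + 221/21 = 152/7.

21.71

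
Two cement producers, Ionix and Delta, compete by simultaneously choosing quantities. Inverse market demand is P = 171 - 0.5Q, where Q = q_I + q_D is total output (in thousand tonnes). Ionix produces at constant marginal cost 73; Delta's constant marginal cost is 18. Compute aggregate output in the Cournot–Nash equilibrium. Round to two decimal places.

167.33

Ionix's profit: π_I = (171 - 0.5Q)q_I - (73q_I). Setting ∂π_I/∂q_I = 0: 98 - q_I - (1/2)(q_D) = 0.
Delta's first-order condition: 153 - q_D - (1/2)(q_I) = 0.
So q_I = (98 - (1/2)q_D) and q_D = (153 - (1/2)q_I).
Substituting one into the other gives q_I = 86/3 and q_D = 416/3.
Total output Q = 86/3 + 416/3 = 502/3.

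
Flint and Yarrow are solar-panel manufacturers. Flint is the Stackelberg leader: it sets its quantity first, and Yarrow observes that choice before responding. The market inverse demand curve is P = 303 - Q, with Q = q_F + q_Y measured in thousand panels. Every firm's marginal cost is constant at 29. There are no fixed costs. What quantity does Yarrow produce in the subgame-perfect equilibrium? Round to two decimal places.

Solve by backward induction. Given q_F, the follower Yarrow maximises π_Y = (303 - q_F - q_Y)q_Y - 29q_Y.
Follower FOC: 274 - q_F - 2q_Y = 0, so q_Y(q_F) = (274 - q_F)/2.
Flint substitutes q_Y(q_F) into its own profit: π_F = q_F(303 - q_F - (274 - q_F)/2) - 29q_F = (166 - (1/2)q_F)q_F - 29q_F.
Leader FOC: 137 - q_F = 0, so q_F = 137.
Then q_Y = (274 - 137)/2 = 137/2.

68.50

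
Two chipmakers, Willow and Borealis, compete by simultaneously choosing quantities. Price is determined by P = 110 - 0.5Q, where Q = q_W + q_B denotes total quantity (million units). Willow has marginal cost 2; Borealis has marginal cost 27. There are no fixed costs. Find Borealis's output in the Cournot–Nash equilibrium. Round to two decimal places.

38.67

Willow's profit: π_W = (110 - 0.5Q)q_W - (2q_W). Setting ∂π_W/∂q_W = 0: 108 - q_W - (1/2)(q_B) = 0.
Borealis's profit: π_B = (110 - 0.5Q)q_B - (27q_B). Setting ∂π_B/∂q_B = 0: 83 - q_B - (1/2)(q_W) = 0.
Rearranging gives the reaction functions q_W = (108 - (1/2)q_B) and q_B = (83 - (1/2)q_W).
Solving the pair: q_W = 266/3, q_B = 116/3.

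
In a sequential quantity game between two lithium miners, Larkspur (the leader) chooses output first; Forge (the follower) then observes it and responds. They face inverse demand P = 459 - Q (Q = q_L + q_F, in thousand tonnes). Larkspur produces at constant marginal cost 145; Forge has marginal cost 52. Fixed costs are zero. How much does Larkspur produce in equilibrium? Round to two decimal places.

110.50

Solve by backward induction. Given q_L, the follower Forge maximises π_F = (459 - q_L - q_F)q_F - 52q_F.
∂π_F/∂q_F = 407 - q_L - 2q_F = 0 gives the reaction function q_F = (407 - q_L)/2.
The leader anticipates this reaction. Substituting into P = 459 - Q gives P = 511/2 - (1/2)q_L, so π_L = (511/2 - (1/2)q_L)q_L - 145q_L.
Maximising: ∂π_L/∂q_L = 221/2 - q_L = 0, giving q_L = 221/2.
Then q_F = (407 - 221/2)/2 = 593/4.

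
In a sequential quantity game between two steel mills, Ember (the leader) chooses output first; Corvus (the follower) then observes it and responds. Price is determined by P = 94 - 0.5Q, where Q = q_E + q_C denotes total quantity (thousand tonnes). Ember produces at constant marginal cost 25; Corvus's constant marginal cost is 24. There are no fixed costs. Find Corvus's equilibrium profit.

648

Solve by backward induction. Given q_E, the follower Corvus maximises π_C = (94 - (1/2)q_E - (1/2)q_C)q_C - 24q_C.
Setting the follower's marginal profit to zero, 70 - (1/2)q_E - q_C = 0, i.e. q_C = (70 - (1/2)q_E).
Ember substitutes q_C(q_E) into its own profit: π_E = q_E(94 - (1/2)q_E - (70 - (1/2)q_E)/2) - 25q_E = (59 - (1/4)q_E)q_E - 25q_E.
Maximising: ∂π_E/∂q_E = 34 - (1/2)q_E = 0, giving q_E = 68.
Then q_C = (70 - (1/2)·68) = 36.
Price P = 94 - (1/2)·104 = 42.
Corvus's profit: (42 - 24)·36 = 648.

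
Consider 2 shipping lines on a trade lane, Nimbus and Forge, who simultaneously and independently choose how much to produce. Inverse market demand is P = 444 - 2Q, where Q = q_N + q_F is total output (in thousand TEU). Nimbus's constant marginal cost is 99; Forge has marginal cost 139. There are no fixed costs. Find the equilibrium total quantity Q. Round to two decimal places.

Nimbus's profit: π_N = (444 - 2Q)q_N - (99q_N). Setting ∂π_N/∂q_N = 0: 345 - 4q_N - 2(q_F) = 0.
Forge's profit: π_F = (444 - 2Q)q_F - (139q_F). Setting ∂π_F/∂q_F = 0: 305 - 4q_F - 2(q_N) = 0.
Best responses: q_N = (345 - 2q_F)/4, q_F = (305 - 2q_N)/4.
Solving the pair: q_N = 385/6, q_F = 265/6.
Total output Q = 385/6 + 265/6 = 325/3.

108.33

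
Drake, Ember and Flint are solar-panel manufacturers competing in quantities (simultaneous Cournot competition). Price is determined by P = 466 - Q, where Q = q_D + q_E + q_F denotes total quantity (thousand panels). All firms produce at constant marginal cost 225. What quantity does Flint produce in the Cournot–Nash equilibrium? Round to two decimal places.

60.25

Each firm earns π_i = (466 - Q)q_i - 225q_i.
Setting ∂π_i/∂q_i = 0 with rivals' quantities fixed: 241 - 2q_i - Σ_{j≠i} q_j = 0.
With identical firms every q_j equals q_i, so Σ_{j≠i} q_j = 2q_i and 241 = 4q_i, giving q_i = 241/4.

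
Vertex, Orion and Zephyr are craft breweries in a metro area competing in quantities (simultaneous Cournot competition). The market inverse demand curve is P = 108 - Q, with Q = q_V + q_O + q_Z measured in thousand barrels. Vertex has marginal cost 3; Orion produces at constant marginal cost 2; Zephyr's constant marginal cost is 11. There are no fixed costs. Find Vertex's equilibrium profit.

Vertex's profit: π_V = (108 - Q)q_V - (3q_V). Setting ∂π_V/∂q_V = 0: 105 - 2q_V - (q_O + q_Z) = 0.
Orion's profit: π_O = (108 - Q)q_O - (2q_O). Setting ∂π_O/∂q_O = 0: 106 - 2q_O - (q_V + q_Z) = 0.
Zephyr's profit: π_Z = (108 - Q)q_Z - (11q_Z). Setting ∂π_Z/∂q_Z = 0: 97 - 2q_Z - (q_V + q_O) = 0.
Adding the 3 first-order conditions: 308 − 4Q = 0, so Q = 77.
Back-substituting: q_V = (105 − 77) = 28, q_O = (106 − 77) = 29, q_Z = (97 − 77) = 20.
Price P = 108 - 77 = 31.
Vertex's profit: (31 - 3)·28 = 784.

784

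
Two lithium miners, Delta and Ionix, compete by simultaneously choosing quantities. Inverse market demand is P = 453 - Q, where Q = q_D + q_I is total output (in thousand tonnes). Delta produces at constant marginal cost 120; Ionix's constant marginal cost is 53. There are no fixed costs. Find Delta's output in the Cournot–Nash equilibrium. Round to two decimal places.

Delta's profit: π_D = (453 - Q)q_D - (120q_D). Setting ∂π_D/∂q_D = 0: 333 - 2q_D - (q_I) = 0.
Ionix's first-order condition: 400 - 2q_I - (q_D) = 0.
Best responses: q_D = (333 - q_I)/2, q_I = (400 - q_D)/2.
Substituting one into the other gives q_D = 266/3 and q_I = 467/3.

88.67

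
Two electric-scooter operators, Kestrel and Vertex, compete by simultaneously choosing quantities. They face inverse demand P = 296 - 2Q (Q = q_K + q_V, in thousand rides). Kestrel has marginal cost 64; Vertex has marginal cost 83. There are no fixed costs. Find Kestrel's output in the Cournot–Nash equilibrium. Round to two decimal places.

Kestrel's profit: π_K = (296 - 2Q)q_K - (64q_K). Setting ∂π_K/∂q_K = 0: 232 - 4q_K - 2(q_V) = 0.
Vertex's profit: π_V = (296 - 2Q)q_V - (83q_V). Setting ∂π_V/∂q_V = 0: 213 - 4q_V - 2(q_K) = 0.
Best responses: q_K = (232 - 2q_V)/4, q_V = (213 - 2q_K)/4.
Solving the pair: q_K = 251/6, q_V = 97/3.

41.83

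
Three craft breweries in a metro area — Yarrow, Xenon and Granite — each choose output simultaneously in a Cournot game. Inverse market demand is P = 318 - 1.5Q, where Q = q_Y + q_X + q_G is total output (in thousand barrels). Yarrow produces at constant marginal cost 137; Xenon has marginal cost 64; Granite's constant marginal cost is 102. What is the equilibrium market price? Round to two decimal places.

Yarrow's profit: π_Y = (318 - 1.5Q)q_Y - (137q_Y). Setting ∂π_Y/∂q_Y = 0: 181 - 3q_Y - (3/2)(q_X + q_G) = 0.
Xenon's first-order condition: 254 - 3q_X - (3/2)(q_Y + q_G) = 0.
Granite's first-order condition: 216 - 3q_G - (3/2)(q_Y + q_X) = 0.
Adding the 3 first-order conditions: 651 − 6Q = 0, so Q = 217/2.
Back-substituting: q_Y = (181 − 651/4)/(3/2) = 73/6, q_X = (254 − 651/4)/(3/2) = 365/6, q_G = (216 − 651/4)/(3/2) = 71/2.
Total output Q = 217/2, so price P = 318 - (3/2)·(217/2) = 621/4.

155.25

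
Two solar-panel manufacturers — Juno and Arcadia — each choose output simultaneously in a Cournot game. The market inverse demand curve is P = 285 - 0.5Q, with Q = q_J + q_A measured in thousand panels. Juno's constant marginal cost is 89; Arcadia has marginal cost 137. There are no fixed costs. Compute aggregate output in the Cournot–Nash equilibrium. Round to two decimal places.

Juno's profit: π_J = (285 - 0.5Q)q_J - (89q_J). Setting ∂π_J/∂q_J = 0: 196 - q_J - (1/2)(q_A) = 0.
Arcadia's profit: π_A = (285 - 0.5Q)q_A - (137q_A). Setting ∂π_A/∂q_A = 0: 148 - q_A - (1/2)(q_J) = 0.
Best responses: q_J = (196 - (1/2)q_A), q_A = (148 - (1/2)q_J).
Solving the pair: q_J = 488/3, q_A = 200/3.
Total output Q = 488/3 + 200/3 = 688/3.

229.33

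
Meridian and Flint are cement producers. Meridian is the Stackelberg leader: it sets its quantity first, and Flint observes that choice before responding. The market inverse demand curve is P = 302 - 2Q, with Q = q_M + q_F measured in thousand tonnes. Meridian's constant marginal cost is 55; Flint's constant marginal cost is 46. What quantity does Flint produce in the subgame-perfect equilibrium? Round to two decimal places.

34.25

Solve by backward induction. Given q_M, the follower Flint maximises π_F = (302 - 2q_M - 2q_F)q_F - 46q_F.
∂π_F/∂q_F = 256 - 2q_M - 4q_F = 0 gives the reaction function q_F = (256 - 2q_M)/4.
The leader anticipates this reaction. Substituting into P = 302 - 2Q gives P = 174 - q_M, so π_M = (174 - q_M)q_M - 55q_M.
The leader's first-order condition 119 - 2q_M = 0 yields q_M = 119/2.
Then q_F = (256 - 2·(119/2))/4 = 137/4.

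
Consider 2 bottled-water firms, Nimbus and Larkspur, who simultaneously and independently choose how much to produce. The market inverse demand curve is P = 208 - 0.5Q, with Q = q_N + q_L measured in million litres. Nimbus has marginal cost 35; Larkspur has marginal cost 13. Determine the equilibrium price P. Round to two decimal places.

Nimbus's profit: π_N = (208 - 0.5Q)q_N - (35q_N). Setting ∂π_N/∂q_N = 0: 173 - q_N - (1/2)(q_L) = 0.
Larkspur's profit: π_L = (208 - 0.5Q)q_L - (13q_L). Setting ∂π_L/∂q_L = 0: 195 - q_L - (1/2)(q_N) = 0.
Rearranging gives the reaction functions q_N = (173 - (1/2)q_L) and q_L = (195 - (1/2)q_N).
Substituting one into the other gives q_N = 302/3 and q_L = 434/3.
Total output Q = 736/3, so price P = 208 - (1/2)·(736/3) = 256/3.

85.33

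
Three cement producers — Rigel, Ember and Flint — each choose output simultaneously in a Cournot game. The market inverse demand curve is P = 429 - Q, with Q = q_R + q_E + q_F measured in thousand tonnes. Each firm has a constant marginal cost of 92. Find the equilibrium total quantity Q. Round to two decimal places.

252.75

Each firm earns π_i = (429 - Q)q_i - 92q_i.
Setting ∂π_i/∂q_i = 0 with rivals' quantities fixed: 337 - 2q_i - Σ_{j≠i} q_j = 0.
By symmetry each firm produces the same amount; substituting Σ_{j≠i} q_j = 2q_i yields q_i = 337/4.
Total output Q = 337/4 + 337/4 + 337/4 = 1011/4.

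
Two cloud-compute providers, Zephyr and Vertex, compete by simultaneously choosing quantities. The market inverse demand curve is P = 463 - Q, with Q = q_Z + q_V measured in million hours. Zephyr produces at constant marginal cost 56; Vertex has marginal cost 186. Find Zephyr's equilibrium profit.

Zephyr's profit: π_Z = (463 - Q)q_Z - (56q_Z). Setting ∂π_Z/∂q_Z = 0: 407 - 2q_Z - (q_V) = 0.
Vertex's profit: π_V = (463 - Q)q_V - (186q_V). Setting ∂π_V/∂q_V = 0: 277 - 2q_V - (q_Z) = 0.
So q_Z = (407 - q_V)/2 and q_V = (277 - q_Z)/2.
Solving the pair: q_Z = 179, q_V = 49.
Price P = 463 - 228 = 235.
Zephyr's profit: (235 - 56)·179 = 32041.

32041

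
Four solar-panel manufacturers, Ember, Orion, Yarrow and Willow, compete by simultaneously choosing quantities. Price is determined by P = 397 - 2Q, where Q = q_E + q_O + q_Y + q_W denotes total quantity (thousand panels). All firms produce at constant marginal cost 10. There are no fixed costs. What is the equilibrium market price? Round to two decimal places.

A representative firm's profit is π_i = q_i(397 - 2Q) - 10q_i.
First-order condition (treating rivals' output as given): 387 - 4q_i - 2·Σ_{j≠i} q_j = 0.
With identical firms every q_j equals q_i, so Σ_{j≠i} q_j = 3q_i and 387 = 10q_i, giving q_i = 387/10.
Total output Q = 774/5, so price P = 397 - 2·(774/5) = 437/5.

87.40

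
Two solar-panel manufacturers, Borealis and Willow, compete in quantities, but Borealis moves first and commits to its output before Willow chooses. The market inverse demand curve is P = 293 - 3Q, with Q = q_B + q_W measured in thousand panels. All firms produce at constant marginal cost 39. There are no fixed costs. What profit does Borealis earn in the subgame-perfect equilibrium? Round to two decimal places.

2688.17

The follower Willow best-responds to any q_B: π_W = (293 - 3Q)q_W - 39q_W.
Follower FOC: 254 - 3q_B - 6q_W = 0, so q_W(q_B) = (254 - 3q_B)/6.
Borealis substitutes q_W(q_B) into its own profit: π_B = q_B(293 - 3q_B - (254 - 3q_B)/2) - 39q_B = (166 - (3/2)q_B)q_B - 39q_B.
Maximising: ∂π_B/∂q_B = 127 - 3q_B = 0, giving q_B = 127/3.
Then q_W = (254 - 3·(127/3))/6 = 127/6.
Price P = 293 - 3·(127/2) = 205/2.
Borealis's profit: (205/2 - 39)·(127/3) = 2688.1667.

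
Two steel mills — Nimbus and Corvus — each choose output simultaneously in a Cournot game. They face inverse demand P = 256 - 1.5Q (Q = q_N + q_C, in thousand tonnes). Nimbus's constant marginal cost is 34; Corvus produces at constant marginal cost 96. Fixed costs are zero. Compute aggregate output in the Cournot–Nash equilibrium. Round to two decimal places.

84.89

Nimbus's profit: π_N = (256 - 1.5Q)q_N - (34q_N). Setting ∂π_N/∂q_N = 0: 222 - 3q_N - (3/2)(q_C) = 0.
Corvus's profit: π_C = (256 - 1.5Q)q_C - (96q_C). Setting ∂π_C/∂q_C = 0: 160 - 3q_C - (3/2)(q_N) = 0.
Best responses: q_N = (222 - (3/2)q_C)/3, q_C = (160 - (3/2)q_N)/3.
Solving the pair: q_N = 568/9, q_C = 196/9.
Total output Q = 568/9 + 196/9 = 764/9.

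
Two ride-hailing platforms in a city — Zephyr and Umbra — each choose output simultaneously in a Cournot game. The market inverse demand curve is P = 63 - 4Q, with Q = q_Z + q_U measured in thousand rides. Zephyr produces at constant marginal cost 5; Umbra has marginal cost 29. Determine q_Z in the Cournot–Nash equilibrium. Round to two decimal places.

6.83

Zephyr's profit: π_Z = (63 - 4Q)q_Z - (5q_Z). Setting ∂π_Z/∂q_Z = 0: 58 - 8q_Z - 4(q_U) = 0.
Umbra's profit: π_U = (63 - 4Q)q_U - (29q_U). Setting ∂π_U/∂q_U = 0: 34 - 8q_U - 4(q_Z) = 0.
Rearranging gives the reaction functions q_Z = (58 - 4q_U)/8 and q_U = (34 - 4q_Z)/8.
Solving the pair: q_Z = 41/6, q_U = 5/6.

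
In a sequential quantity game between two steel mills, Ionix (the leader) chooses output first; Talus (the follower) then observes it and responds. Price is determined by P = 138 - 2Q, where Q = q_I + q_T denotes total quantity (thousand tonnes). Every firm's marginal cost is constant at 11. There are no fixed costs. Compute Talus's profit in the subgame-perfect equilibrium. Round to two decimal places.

Solve by backward induction. Given q_I, the follower Talus maximises π_T = (138 - 2q_I - 2q_T)q_T - 11q_T.
Setting the follower's marginal profit to zero, 127 - 2q_I - 4q_T = 0, i.e. q_T = (127 - 2q_I)/4.
The leader anticipates this reaction. Substituting into P = 138 - 2Q gives P = 149/2 - q_I, so π_I = (149/2 - q_I)q_I - 11q_I.
The leader's first-order condition 127/2 - 2q_I = 0 yields q_I = 127/4.
Then q_T = (127 - 2·(127/4))/4 = 127/8.
Price P = 138 - 2·(381/8) = 171/4.
Talus's profit: (171/4 - 11)·(127/8) = 504.0313.

504.03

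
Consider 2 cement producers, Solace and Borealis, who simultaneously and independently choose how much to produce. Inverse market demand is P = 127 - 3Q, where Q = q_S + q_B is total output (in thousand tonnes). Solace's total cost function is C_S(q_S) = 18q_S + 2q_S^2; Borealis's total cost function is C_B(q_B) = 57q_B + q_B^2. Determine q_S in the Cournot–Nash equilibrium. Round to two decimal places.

9.32

Solace's profit: π_S = (127 - 3Q)q_S - (18q_S + 2q_S²). Setting ∂π_S/∂q_S = 0: 109 - 10q_S - 3(q_B) = 0.
Borealis's profit: π_B = (127 - 3Q)q_B - (57q_B + q_B²). Setting ∂π_B/∂q_B = 0: 70 - 8q_B - 3(q_S) = 0.
So q_S = (109 - 3q_B)/10 and q_B = (70 - 3q_S)/8.
Solving the pair: q_S = 662/71, q_B = 373/71.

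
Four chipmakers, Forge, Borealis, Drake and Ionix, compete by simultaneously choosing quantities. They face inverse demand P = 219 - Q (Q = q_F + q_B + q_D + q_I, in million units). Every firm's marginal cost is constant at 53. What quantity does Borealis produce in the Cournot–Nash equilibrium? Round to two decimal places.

Each firm earns π_i = (219 - Q)q_i - 53q_i.
First-order condition (treating rivals' output as given): 166 - 2q_i - Σ_{j≠i} q_j = 0.
With identical firms every q_j equals q_i, so Σ_{j≠i} q_j = 3q_i and 166 = 5q_i, giving q_i = 166/5.

33.20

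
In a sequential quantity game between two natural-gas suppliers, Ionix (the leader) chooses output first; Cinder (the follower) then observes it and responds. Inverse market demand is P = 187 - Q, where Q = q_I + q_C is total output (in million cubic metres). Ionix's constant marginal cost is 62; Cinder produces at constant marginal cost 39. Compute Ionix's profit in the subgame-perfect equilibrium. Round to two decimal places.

1300.50

Solve by backward induction. Given q_I, the follower Cinder maximises π_C = (187 - q_I - q_C)q_C - 39q_C.
Follower FOC: 148 - q_I - 2q_C = 0, so q_C(q_I) = (148 - q_I)/2.
The leader anticipates this reaction. Substituting into P = 187 - Q gives P = 113 - (1/2)q_I, so π_I = (113 - (1/2)q_I)q_I - 62q_I.
Maximising: ∂π_I/∂q_I = 51 - q_I = 0, giving q_I = 51.
Then q_C = (148 - 51)/2 = 97/2.
Price P = 187 - 199/2 = 175/2.
Ionix's profit: (175/2 - 62)·51 = 1300.5000.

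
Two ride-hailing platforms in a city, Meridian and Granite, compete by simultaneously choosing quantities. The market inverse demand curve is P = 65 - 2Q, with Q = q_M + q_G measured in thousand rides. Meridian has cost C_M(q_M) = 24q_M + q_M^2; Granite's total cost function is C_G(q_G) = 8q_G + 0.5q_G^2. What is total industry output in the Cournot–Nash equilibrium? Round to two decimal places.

Meridian's profit: π_M = (65 - 2Q)q_M - (24q_M + q_M²). Setting ∂π_M/∂q_M = 0: 41 - 6q_M - 2(q_G) = 0.
Granite's first-order condition: 57 - 5q_G - 2(q_M) = 0.
So q_M = (41 - 2q_G)/6 and q_G = (57 - 2q_M)/5.
Substituting one into the other gives q_M = 7/2 and q_G = 10.
Total output Q = 7/2 + 10 = 27/2.

13.50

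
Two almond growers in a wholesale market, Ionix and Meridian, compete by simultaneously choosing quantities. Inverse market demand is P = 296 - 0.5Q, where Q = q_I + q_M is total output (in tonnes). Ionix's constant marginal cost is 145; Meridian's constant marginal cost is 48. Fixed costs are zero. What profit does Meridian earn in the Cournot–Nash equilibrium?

26450

Ionix's profit: π_I = (296 - 0.5Q)q_I - (145q_I). Setting ∂π_I/∂q_I = 0: 151 - q_I - (1/2)(q_M) = 0.
Meridian's first-order condition: 248 - q_M - (1/2)(q_I) = 0.
So q_I = (151 - (1/2)q_M) and q_M = (248 - (1/2)q_I).
Solving the pair: q_I = 36, q_M = 230.
Price P = 296 - (1/2)·266 = 163.
Meridian's profit: (163 - 48)·230 = 26450.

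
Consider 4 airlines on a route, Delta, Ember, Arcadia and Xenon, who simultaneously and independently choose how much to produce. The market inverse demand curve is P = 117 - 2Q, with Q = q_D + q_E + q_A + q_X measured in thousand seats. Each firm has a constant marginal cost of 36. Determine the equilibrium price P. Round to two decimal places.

Each firm earns π_i = (117 - 2Q)q_i - 36q_i.
Setting ∂π_i/∂q_i = 0 with rivals' quantities fixed: 81 - 4q_i - 2·Σ_{j≠i} q_j = 0.
By symmetry each firm produces the same amount; substituting Σ_{j≠i} q_j = 3q_i yields q_i = 81/10.
Total output Q = 162/5, so price P = 117 - 2·(162/5) = 261/5.

52.20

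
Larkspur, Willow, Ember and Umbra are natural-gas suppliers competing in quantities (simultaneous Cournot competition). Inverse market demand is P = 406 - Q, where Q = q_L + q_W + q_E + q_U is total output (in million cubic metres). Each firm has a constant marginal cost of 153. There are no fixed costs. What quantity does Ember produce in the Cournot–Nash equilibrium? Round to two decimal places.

A representative firm's profit is π_i = q_i(406 - Q) - 153q_i.
First-order condition (treating rivals' output as given): 253 - 2q_i - Σ_{j≠i} q_j = 0.
By symmetry each firm produces the same amount; substituting Σ_{j≠i} q_j = 3q_i yields q_i = 253/5.

50.60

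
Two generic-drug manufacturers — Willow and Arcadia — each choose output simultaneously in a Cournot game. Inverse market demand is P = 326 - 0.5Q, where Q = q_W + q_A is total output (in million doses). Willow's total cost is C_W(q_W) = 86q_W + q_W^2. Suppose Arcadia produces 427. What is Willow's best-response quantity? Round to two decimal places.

8.83

With the rival's output fixed at 427, Willow's profit is π_W = (326 - (1/2)·427 - (1/2)q_W)q_W - (86q_W + q_W²) = (225/2 - (1/2)q_W)q_W - (86q_W + q_W²).
∂π_W/∂q_W = 53/2 - 3q_W = 0, so q_W = 53/6.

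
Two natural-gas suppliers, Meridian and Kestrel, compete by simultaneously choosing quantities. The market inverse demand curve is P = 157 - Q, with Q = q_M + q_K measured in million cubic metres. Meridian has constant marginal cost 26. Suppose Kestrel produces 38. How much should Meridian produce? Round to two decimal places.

46.50

With the rival's output fixed at 38, Meridian's profit is π_M = (157 - 38 - q_M)q_M - (26q_M) = (119 - q_M)q_M - (26q_M).
∂π_M/∂q_M = 93 - 2q_M = 0, so q_M = 93/2.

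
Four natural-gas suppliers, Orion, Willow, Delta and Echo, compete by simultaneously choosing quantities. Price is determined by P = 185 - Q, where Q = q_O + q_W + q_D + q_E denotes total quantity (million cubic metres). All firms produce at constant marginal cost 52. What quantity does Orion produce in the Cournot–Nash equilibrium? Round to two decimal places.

Each firm earns π_i = (185 - Q)q_i - 52q_i.
Setting ∂π_i/∂q_i = 0 with rivals' quantities fixed: 133 - 2q_i - Σ_{j≠i} q_j = 0.
By symmetry each firm produces the same amount; substituting Σ_{j≠i} q_j = 3q_i yields q_i = 133/5.

26.60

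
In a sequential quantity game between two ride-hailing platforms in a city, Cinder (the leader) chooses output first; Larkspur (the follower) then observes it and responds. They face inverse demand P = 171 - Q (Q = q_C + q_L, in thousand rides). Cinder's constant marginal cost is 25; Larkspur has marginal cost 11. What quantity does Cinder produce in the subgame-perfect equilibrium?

Solve by backward induction. Given q_C, the follower Larkspur maximises π_L = (171 - q_C - q_L)q_L - 11q_L.
Setting the follower's marginal profit to zero, 160 - q_C - 2q_L = 0, i.e. q_L = (160 - q_C)/2.
The leader anticipates this reaction. Substituting into P = 171 - Q gives P = 91 - (1/2)q_C, so π_C = (91 - (1/2)q_C)q_C - 25q_C.
Maximising: ∂π_C/∂q_C = 66 - q_C = 0, giving q_C = 66.
Then q_L = (160 - 66)/2 = 47.

66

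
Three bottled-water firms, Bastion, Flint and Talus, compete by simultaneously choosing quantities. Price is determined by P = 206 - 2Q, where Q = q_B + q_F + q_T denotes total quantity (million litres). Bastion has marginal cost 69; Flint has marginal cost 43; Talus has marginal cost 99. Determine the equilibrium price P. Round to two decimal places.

104.25

Bastion's profit: π_B = (206 - 2Q)q_B - (69q_B). Setting ∂π_B/∂q_B = 0: 137 - 4q_B - 2(q_F + q_T) = 0.
Flint's first-order condition: 163 - 4q_F - 2(q_B + q_T) = 0.
Talus's profit: π_T = (206 - 2Q)q_T - (99q_T). Setting ∂π_T/∂q_T = 0: 107 - 4q_T - 2(q_B + q_F) = 0.
Adding the 3 conditions: 407 − 4Q − 4Q = 0, i.e. Q = 407/8.
Back-substituting: q_B = (137 − 407/4)/2 = 141/8, q_F = (163 − 407/4)/2 = 245/8, q_T = (107 − 407/4)/2 = 21/8.
Total output Q = 407/8, so price P = 206 - 2·(407/8) = 417/4.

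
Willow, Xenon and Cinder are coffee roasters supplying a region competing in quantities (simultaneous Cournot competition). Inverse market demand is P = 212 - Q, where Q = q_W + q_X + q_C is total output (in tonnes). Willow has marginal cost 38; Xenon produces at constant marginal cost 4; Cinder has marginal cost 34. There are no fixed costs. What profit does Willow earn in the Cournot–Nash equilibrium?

1156

Willow's profit: π_W = (212 - Q)q_W - (38q_W). Setting ∂π_W/∂q_W = 0: 174 - 2q_W - (q_X + q_C) = 0.
Xenon's first-order condition: 208 - 2q_X - (q_W + q_C) = 0.
Cinder's profit: π_C = (212 - Q)q_C - (34q_C). Setting ∂π_C/∂q_C = 0: 178 - 2q_C - (q_W + q_X) = 0.
Summing all 3 equations gives 560 − 4Q = 0, hence Q = 140.
Back-substituting: q_W = (174 − 140) = 34, q_X = (208 − 140) = 68, q_C = (178 − 140) = 38.
Price P = 212 - 140 = 72.
Willow's profit: (72 - 38)·34 = 1156.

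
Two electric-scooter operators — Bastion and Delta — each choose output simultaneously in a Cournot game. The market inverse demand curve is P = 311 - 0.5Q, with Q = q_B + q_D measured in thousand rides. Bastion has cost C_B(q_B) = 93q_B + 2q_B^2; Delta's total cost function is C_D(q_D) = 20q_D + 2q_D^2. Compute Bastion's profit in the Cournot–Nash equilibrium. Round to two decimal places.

3640.77

Bastion's profit: π_B = (311 - 0.5Q)q_B - (93q_B + 2q_B²). Setting ∂π_B/∂q_B = 0: 218 - 5q_B - (1/2)(q_D) = 0.
Delta's first-order condition: 291 - 5q_D - (1/2)(q_B) = 0.
So q_B = (218 - (1/2)q_D)/5 and q_D = (291 - (1/2)q_B)/5.
Substituting one into the other gives q_B = 38.1616 and q_D = 54.3838.
Price P = 311 - (1/2)·(1018/11) = 264.7273.
Bastion's profit: 264.7273·38.1616 - 93·38.1616 - 2·38.1616² = 3640.7724.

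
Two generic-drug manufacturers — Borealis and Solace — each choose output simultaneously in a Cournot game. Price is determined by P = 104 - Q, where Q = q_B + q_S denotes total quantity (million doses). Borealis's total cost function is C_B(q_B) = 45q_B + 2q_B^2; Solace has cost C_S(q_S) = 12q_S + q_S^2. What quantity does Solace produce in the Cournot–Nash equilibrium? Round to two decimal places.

21.43

Borealis's profit: π_B = (104 - Q)q_B - (45q_B + 2q_B²). Setting ∂π_B/∂q_B = 0: 59 - 6q_B - (q_S) = 0.
Solace's profit: π_S = (104 - Q)q_S - (12q_S + q_S²). Setting ∂π_S/∂q_S = 0: 92 - 4q_S - (q_B) = 0.
Best responses: q_B = (59 - q_S)/6, q_S = (92 - q_B)/4.
Substituting one into the other gives q_B = 144/23 and q_S = 493/23.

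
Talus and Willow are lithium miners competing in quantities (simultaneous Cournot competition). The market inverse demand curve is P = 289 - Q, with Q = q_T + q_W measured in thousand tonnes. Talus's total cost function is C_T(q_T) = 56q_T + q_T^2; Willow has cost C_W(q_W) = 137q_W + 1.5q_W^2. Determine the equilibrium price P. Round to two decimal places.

215.95

Talus's profit: π_T = (289 - Q)q_T - (56q_T + q_T²). Setting ∂π_T/∂q_T = 0: 233 - 4q_T - (q_W) = 0.
Willow's profit: π_W = (289 - Q)q_W - (137q_W + (3/2)q_W²). Setting ∂π_W/∂q_W = 0: 152 - 5q_W - (q_T) = 0.
Best responses: q_T = (233 - q_W)/4, q_W = (152 - q_T)/5.
Solving the pair: q_T = 1013/19, q_W = 375/19.
Total output Q = 1388/19, so price P = 289 - 1388/19 = 215.9474.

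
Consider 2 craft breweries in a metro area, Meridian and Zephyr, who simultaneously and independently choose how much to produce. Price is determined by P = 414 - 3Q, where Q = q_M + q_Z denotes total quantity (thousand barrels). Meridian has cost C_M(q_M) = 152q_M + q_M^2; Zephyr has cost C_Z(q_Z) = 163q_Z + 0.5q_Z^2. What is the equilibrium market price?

Meridian's profit: π_M = (414 - 3Q)q_M - (152q_M + q_M²). Setting ∂π_M/∂q_M = 0: 262 - 8q_M - 3(q_Z) = 0.
Zephyr's first-order condition: 251 - 7q_Z - 3(q_M) = 0.
Best responses: q_M = (262 - 3q_Z)/8, q_Z = (251 - 3q_M)/7.
Substituting one into the other gives q_M = 23 and q_Z = 26.
Total output Q = 49, so price P = 414 - 3·49 = 267.

267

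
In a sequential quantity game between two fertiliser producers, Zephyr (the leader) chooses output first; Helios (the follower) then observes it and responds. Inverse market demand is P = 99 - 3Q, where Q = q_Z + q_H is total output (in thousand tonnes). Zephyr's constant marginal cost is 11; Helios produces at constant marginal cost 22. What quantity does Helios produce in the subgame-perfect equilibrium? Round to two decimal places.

Solve by backward induction. Given q_Z, the follower Helios maximises π_H = (99 - 3q_Z - 3q_H)q_H - 22q_H.
Setting the follower's marginal profit to zero, 77 - 3q_Z - 6q_H = 0, i.e. q_H = (77 - 3q_Z)/6.
Zephyr substitutes q_H(q_Z) into its own profit: π_Z = q_Z(99 - 3q_Z - (77 - 3q_Z)/2) - 11q_Z = (121/2 - (3/2)q_Z)q_Z - 11q_Z.
Leader FOC: 99/2 - 3q_Z = 0, so q_Z = 33/2.
Then q_H = (77 - 3·(33/2))/6 = 55/12.

4.58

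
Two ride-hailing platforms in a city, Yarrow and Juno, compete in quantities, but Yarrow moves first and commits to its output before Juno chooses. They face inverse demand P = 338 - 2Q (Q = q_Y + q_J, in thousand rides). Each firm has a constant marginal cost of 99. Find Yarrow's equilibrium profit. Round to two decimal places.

3570.06

The follower Juno best-responds to any q_Y: π_J = (338 - 2Q)q_J - 99q_J.
Follower FOC: 239 - 2q_Y - 4q_J = 0, so q_J(q_Y) = (239 - 2q_Y)/4.
The leader anticipates this reaction. Substituting into P = 338 - 2Q gives P = 437/2 - q_Y, so π_Y = (437/2 - q_Y)q_Y - 99q_Y.
Maximising: ∂π_Y/∂q_Y = 239/2 - 2q_Y = 0, giving q_Y = 239/4.
Then q_J = (239 - 2·(239/4))/4 = 239/8.
Price P = 338 - 2·(717/8) = 635/4.
Yarrow's profit: (635/4 - 99)·(239/4) = 3570.0625.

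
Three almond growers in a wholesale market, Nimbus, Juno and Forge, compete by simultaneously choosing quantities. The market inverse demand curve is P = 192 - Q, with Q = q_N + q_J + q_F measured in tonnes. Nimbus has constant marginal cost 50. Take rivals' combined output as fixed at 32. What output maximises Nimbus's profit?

With rivals' combined output fixed at 32, Nimbus's profit is π_N = (192 - 32 - q_N)q_N - (50q_N) = (160 - q_N)q_N - (50q_N).
∂π_N/∂q_N = 110 - 2q_N = 0, so q_N = 55.

55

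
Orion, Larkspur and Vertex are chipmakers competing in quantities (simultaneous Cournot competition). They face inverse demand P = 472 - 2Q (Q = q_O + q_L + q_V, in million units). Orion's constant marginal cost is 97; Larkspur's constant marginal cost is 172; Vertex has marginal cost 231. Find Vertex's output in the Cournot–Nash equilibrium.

6

Orion's profit: π_O = (472 - 2Q)q_O - (97q_O). Setting ∂π_O/∂q_O = 0: 375 - 4q_O - 2(q_L + q_V) = 0.
Larkspur's first-order condition: 300 - 4q_L - 2(q_O + q_V) = 0.
Vertex's profit: π_V = (472 - 2Q)q_V - (231q_V). Setting ∂π_V/∂q_V = 0: 241 - 4q_V - 2(q_O + q_L) = 0.
Summing all 3 equations gives 916 − 8Q = 0, hence Q = 229/2.
Back-substituting: q_O = (375 − 229)/2 = 73, q_L = (300 − 229)/2 = 71/2, q_V = (241 − 229)/2 = 6.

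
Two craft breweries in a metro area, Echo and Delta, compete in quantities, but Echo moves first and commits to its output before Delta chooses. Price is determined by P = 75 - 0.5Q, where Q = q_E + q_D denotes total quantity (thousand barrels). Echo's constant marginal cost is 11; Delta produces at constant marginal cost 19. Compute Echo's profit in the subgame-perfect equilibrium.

1296

The follower Delta best-responds to any q_E: π_D = (75 - 0.5Q)q_D - 19q_D.
Setting the follower's marginal profit to zero, 56 - (1/2)q_E - q_D = 0, i.e. q_D = (56 - (1/2)q_E).
The leader anticipates this reaction. Substituting into P = 75 - 0.5Q gives P = 47 - (1/4)q_E, so π_E = (47 - (1/4)q_E)q_E - 11q_E.
Maximising: ∂π_E/∂q_E = 36 - (1/2)q_E = 0, giving q_E = 72.
Then q_D = (56 - (1/2)·72) = 20.
Price P = 75 - (1/2)·92 = 29.
Echo's profit: (29 - 11)·72 = 1296.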